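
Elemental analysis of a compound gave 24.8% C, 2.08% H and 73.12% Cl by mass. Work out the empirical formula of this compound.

Assume 100 g: 24.8 g C, 2.08 g H, 73.12 g Cl.
n(C) = 24.8/12.01 = 2.065, n(H) = 2.08/1.008 = 2.063, n(Cl) = 73.12/35.45 = 2.063
Smallest is Cl at 2.063 mol; normalising gives C 1.001, H 1.000, Cl 1.000
Ratio ≈ 1:1:1, so the empirical formula is CHCl

CHCl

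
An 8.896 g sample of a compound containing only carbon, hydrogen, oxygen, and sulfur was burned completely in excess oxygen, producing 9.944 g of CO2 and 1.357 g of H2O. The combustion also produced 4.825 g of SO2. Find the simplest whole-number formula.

mol C = 9.944 / 44.01 = 0.2259; mass C = 0.2259 × 12.01 = 2.714 g
mol H = 2 × (1.357 / 18.02) = 0.1506; mass H = 0.1506 × 1.008 = 0.1518 g
mol S = 4.825 / 64.07 = 0.07531; mass S = 2.415 g
mass O = 8.896 − (5.281) = 3.615 g → mol O = 0.2260
Divide by the smallest (0.07531 mol S): C 3.000, H 2.000, O 3.001, S 1.000
→ C3H2O3S

C3H2O3S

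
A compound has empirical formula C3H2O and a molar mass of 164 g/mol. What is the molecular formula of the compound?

Empirical-formula mass = 54.05 g/mol
n = 164 / 54.05 = 3.03 ≈ 3
Molecular formula = (C3H2O)3 = C9H6O3

C9H6O3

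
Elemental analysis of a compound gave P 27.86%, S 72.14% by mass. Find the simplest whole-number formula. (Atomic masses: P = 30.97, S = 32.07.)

Assume 100 g: 27.86 g P, 72.14 g S.
n(P) = 27.86/30.97 = 0.8996, n(S) = 72.14/32.07 = 2.249
Divide by the smallest (0.8996 mol P): P 1.000, S 2.501
Multiply by 2: P 2.00, S 5.00 → P2S5

P2S5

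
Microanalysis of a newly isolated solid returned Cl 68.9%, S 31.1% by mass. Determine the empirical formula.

Assume 100 g: 68.9 g Cl, 31.1 g S.
Cl: 68.9 g ÷ 35.45 g/mol = 1.944 mol
S: 31.1 g ÷ 32.07 g/mol = 0.9698 mol
Smallest is S at 0.9698 mol; normalising gives Cl 2.004, S 1.000
Ratio ≈ 2:1, so the empirical formula is Cl2S

Cl2S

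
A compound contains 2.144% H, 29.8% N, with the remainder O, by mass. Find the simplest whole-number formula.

Assume 100 g: 2.144 g H, 29.8 g N, 68.056 g O.
H: 2.144 g ÷ 1.008 g/mol = 2.127 mol
N: 29.8 g ÷ 14.01 g/mol = 2.127 mol
O: 68.056 g ÷ 16.00 g/mol = 4.253 mol
Divide by the smallest (2.127 mol H): H 1.000, N 1.000, O 2.000
Ratio ≈ 1:1:2, so the empirical formula is HNO2

HNO2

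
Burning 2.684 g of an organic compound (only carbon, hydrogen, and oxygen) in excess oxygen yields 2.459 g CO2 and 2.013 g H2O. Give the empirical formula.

CH4O2

mol C = 2.459 / 44.01 = 0.05587; mass C = 0.05587 × 12.01 = 0.6710 g
mol H = 2 × (2.013 / 18.02) = 0.2234; mass H = 0.2234 × 1.008 = 0.2252 g
mass O = 2.684 − (0.8962) = 1.788 g → mol O = 0.1117
Smallest is C at 0.05587 mol; normalising gives C 1.000, H 3.999, O 2.000
→ CH4O2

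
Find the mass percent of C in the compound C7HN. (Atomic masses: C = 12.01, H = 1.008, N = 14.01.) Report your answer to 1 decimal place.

84.8%

Molar mass = 7(12.01) + 1(1.008) + 1(14.01) = 99.088 g/mol
Mass of C per mole = 7 × 12.01 = 84.070 g
% C = 84.070 / 99.088 × 100 = 84.8%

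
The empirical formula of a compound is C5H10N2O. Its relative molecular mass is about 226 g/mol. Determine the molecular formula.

Empirical-formula mass = 114.15 g/mol
n = 226 / 114.15 = 1.98 ≈ 2
Molecular formula = (C5H10N2O)2 = C10H20N4O2

C10H20N4O2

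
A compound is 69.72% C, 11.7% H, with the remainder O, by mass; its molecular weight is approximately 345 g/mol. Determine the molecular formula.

C20H40O4

Assume 100 g: 69.72 g C, 11.7 g H, 18.58 g O.
n(C) = 69.72/12.01 = 5.805, n(H) = 11.7/1.008 = 11.61, n(O) = 18.58/16.00 = 1.161
Divide by the smallest (1.161 mol O): C 4.999, H 9.995, O 1.000
→ C5H10O
Empirical-formula mass = 86.13 g/mol
n = 345 / 86.13 = 4.01 ≈ 4
Molecular formula = (C5H10O)×4 = C20H40O4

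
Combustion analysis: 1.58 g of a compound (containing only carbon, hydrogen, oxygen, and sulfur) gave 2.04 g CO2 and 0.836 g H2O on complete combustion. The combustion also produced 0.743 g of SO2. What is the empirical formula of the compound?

C4H8O3S

mol C = 2.04 / 44.01 = 0.04635; mass C = 0.04635 × 12.01 = 0.5567 g
mol H = 2 × (0.836 / 18.02) = 0.09279; mass H = 0.09279 × 1.008 = 0.09353 g
mol S = 0.743 / 64.07 = 0.01160; mass S = 0.3719 g
mass O = 1.58 − (1.022) = 0.5579 g → mol O = 0.03487
Ratios (÷ 0.0116): C 3.997, H 8.001, O 3.007, S 1.000
≈ 4:8:3:1 → C4H8O3S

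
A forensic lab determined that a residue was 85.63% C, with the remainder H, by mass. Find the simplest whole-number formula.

CH2

Assume 100 g: 85.63 g C, 14.37 g H.
C: 85.63 g ÷ 12.01 g/mol = 7.13 mol
H: 14.37 g ÷ 1.008 g/mol = 14.26 mol
Smallest is C at 7.13 mol; normalising gives C 1.000, H 1.999
Ratio ≈ 1:2, so the empirical formula is CH2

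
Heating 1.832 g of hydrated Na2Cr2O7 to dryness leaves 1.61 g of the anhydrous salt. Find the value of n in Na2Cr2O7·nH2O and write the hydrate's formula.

Na2Cr2O7·2H2O

Mass of water lost = 1.832 − 1.61 = 0.222 g → 0.222 / 18.02 = 0.01232 mol H2O
Molar mass of Na2Cr2O7 = 261.98 g/mol → mol Na2Cr2O7 = 1.61 / 261.98 = 0.006146
n = 0.01232 / 0.006146 = 2.00 ≈ 2 → Na2Cr2O7·2H2O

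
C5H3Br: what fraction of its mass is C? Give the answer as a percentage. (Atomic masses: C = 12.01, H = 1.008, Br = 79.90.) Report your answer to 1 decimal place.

Molar mass = 5(12.01) + 3(1.008) + 1(79.90) = 142.974 g/mol
Mass of C per mole = 5 × 12.01 = 60.050 g
% C = 60.050 / 142.974 × 100 = 42.0%

42.0%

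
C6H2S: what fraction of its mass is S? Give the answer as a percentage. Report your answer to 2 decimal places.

30.21%

Molar mass = 6(12.01) + 2(1.008) + 1(32.07) = 106.146 g/mol
Mass of S per mole = 1 × 32.07 = 32.070 g
% S = 32.070 / 106.146 × 100 = 30.21%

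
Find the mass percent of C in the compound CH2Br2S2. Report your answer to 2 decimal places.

5.05%

Molar mass = 1(12.01) + 2(1.008) + 2(79.90) + 2(32.07) = 237.966 g/mol
Mass of C per mole = 1 × 12.01 = 12.010 g
% C = 12.010 / 237.966 × 100 = 5.05%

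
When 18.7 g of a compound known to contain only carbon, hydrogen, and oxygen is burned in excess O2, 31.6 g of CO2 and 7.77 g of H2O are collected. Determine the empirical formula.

C5H6O4

mol C = 31.6 / 44.01 = 0.7180; mass C = 0.7180 × 12.01 = 8.623 g
mol H = 2 × (7.77 / 18.02) = 0.8624; mass H = 0.8624 × 1.008 = 0.8693 g
mass O = 18.7 − (9.493) = 9.207 g → mol O = 0.5755
Smallest is O at 0.5755 mol; normalising gives C 1.248, H 1.499, O 1.000
Scaling by 4: C 4.99, H 5.99, O 4.00 → C5H6O4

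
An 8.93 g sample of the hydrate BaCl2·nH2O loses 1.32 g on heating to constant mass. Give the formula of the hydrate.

BaCl2·2H2O

Mass of anhydrous BaCl2 = 8.93 − 1.32 = 7.61 g
mol H2O = 1.32 / 18.02 = 0.07325
Molar mass of BaCl2 = 208.23 g/mol → mol BaCl2 = 7.61 / 208.23 = 0.03655
n = 0.07325 / 0.03655 = 2.00 ≈ 2 → BaCl2·2H2O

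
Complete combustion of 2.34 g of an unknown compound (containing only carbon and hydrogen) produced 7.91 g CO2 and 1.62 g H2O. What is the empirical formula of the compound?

mol C = 7.91 / 44.01 = 0.1797; mass C = 0.1797 × 12.01 = 2.159 g
mol H = 2 × (1.62 / 18.02) = 0.1798; mass H = 0.1798 × 1.008 = 0.1812 g
Divide by the smallest (0.1797 mol C): C 1.000, H 1.000
→ CH

CH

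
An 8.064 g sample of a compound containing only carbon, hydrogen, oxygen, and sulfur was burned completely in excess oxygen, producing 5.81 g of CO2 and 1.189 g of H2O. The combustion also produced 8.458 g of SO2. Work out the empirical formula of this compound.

CHOS

mol C = 5.81 / 44.01 = 0.1320; mass C = 0.1320 × 12.01 = 1.586 g
mol H = 2 × (1.189 / 18.02) = 0.1320; mass H = 0.1320 × 1.008 = 0.1330 g
mol S = 8.458 / 64.07 = 0.1320; mass S = 4.234 g
mass O = 8.064 − (5.952) = 2.112 g → mol O = 0.1320
Smallest is H at 0.132 mol; normalising gives C 1.000, H 1.000, O 1.000, S 1.000
Ratio ≈ 1:1:1:1, so the empirical formula is CHOS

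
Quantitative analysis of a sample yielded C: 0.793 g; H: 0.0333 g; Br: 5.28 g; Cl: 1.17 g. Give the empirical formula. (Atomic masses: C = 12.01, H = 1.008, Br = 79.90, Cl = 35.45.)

C2HBr2Cl

n(C) = 0.793/12.01 = 0.06603, n(H) = 0.0333/1.008 = 0.03304, n(Br) = 5.28/79.90 = 0.06608, n(Cl) = 1.17/35.45 = 0.033
Divide by the smallest (0.033 mol Cl): C 2.001, H 1.001, Br 2.002, Cl 1.000
≈ 2:1:2:1 → C2HBr2Cl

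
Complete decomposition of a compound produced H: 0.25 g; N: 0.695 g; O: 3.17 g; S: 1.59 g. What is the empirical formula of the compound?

H5NO4S

H: 0.25 g ÷ 1.008 g/mol = 0.248 mol
N: 0.695 g ÷ 14.01 g/mol = 0.04961 mol
O: 3.17 g ÷ 16.00 g/mol = 0.1981 mol
S: 1.59 g ÷ 32.07 g/mol = 0.04958 mol
Smallest is S at 0.04958 mol; normalising gives H 5.002, N 1.001, O 3.996, S 1.000
≈ 5:1:4:1 → H5NO4S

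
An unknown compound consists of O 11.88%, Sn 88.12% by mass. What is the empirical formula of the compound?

Assume 100 g: 11.88 g O, 88.12 g Sn.
O: 11.88 g ÷ 16.00 g/mol = 0.7425 mol
Sn: 88.12 g ÷ 118.71 g/mol = 0.7423 mol
Smallest is Sn at 0.7423 mol; normalising gives O 1.000, Sn 1.000
Ratio ≈ 1:1, so the empirical formula is OSn

OSn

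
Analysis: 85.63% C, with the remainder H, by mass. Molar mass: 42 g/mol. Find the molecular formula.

C3H6

Assume 100 g: 85.63 g C, 14.37 g H.
n(C) = 85.63/12.01 = 7.13, n(H) = 14.37/1.008 = 14.26
Smallest is C at 7.13 mol; normalising gives C 1.000, H 1.999
Ratio ≈ 1:2, so the empirical formula is CH2
Empirical-formula mass = 14.03 g/mol
n = 42 / 14.03 = 2.99 ≈ 3
Molecular formula = (CH2)×3 = C3H6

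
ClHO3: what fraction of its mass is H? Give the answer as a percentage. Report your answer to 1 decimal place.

1.2%

Molar mass = 1(35.45) + 1(1.008) + 3(16.00) = 84.458 g/mol
Mass of H per mole = 1 × 1.008 = 1.008 g
% H = 1.008 / 84.458 × 100 = 1.2%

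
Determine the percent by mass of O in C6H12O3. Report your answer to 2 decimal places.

36.32%

Molar mass = 6(12.01) + 12(1.008) + 3(16.00) = 132.156 g/mol
Mass of O per mole = 3 × 16.00 = 48.000 g
% O = 48.000 / 132.156 × 100 = 36.32%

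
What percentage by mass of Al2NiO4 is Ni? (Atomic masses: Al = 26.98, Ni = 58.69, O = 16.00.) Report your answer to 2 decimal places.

33.22%

Molar mass = 2(26.98) + 1(58.69) + 4(16.00) = 176.650 g/mol
Mass of Ni per mole = 1 × 58.69 = 58.690 g
% Ni = 58.690 / 176.650 × 100 = 33.22%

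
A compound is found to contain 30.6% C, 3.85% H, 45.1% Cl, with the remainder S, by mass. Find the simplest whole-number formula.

C4H6Cl2S

Assume 100 g: 30.6 g C, 3.85 g H, 45.1 g Cl, 20.45 g S.
C: 30.6 g ÷ 12.01 g/mol = 2.548 mol
H: 3.85 g ÷ 1.008 g/mol = 3.819 mol
Cl: 45.1 g ÷ 35.45 g/mol = 1.272 mol
S: 20.45 g ÷ 32.07 g/mol = 0.6377 mol
Ratios (÷ 0.6377): C 3.996, H 5.990, Cl 1.995, S 1.000
≈ 4:6:2:1 → C4H6Cl2S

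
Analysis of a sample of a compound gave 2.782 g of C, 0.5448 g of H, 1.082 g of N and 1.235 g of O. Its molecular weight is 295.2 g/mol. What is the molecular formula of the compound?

C12H28N4O4

C: 2.782 g ÷ 12.01 g/mol = 0.2316 mol
H: 0.5448 g ÷ 1.008 g/mol = 0.5405 mol
N: 1.082 g ÷ 14.01 g/mol = 0.07723 mol
O: 1.235 g ÷ 16.00 g/mol = 0.07719 mol
Ratios (÷ 0.07719): C 3.001, H 7.002, N 1.001, O 1.000
→ C3H7NO
Empirical-formula mass = 73.10 g/mol
n = 295.2 / 73.10 = 4.04 ≈ 4
Molecular formula = (C3H7NO)×4 = C12H28N4O4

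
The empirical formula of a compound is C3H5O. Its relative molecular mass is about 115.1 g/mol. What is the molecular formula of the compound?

Empirical-formula mass = 57.07 g/mol
n = 115.1 / 57.07 = 2.02 ≈ 2
Molecular formula = (C3H5O)2 = C6H10O2

C6H10O2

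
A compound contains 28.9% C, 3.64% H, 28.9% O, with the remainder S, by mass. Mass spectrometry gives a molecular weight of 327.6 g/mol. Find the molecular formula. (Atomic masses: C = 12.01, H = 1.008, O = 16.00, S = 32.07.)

C8H12O6S4

Assume 100 g: 28.9 g C, 3.64 g H, 28.9 g O, 38.56 g S.
n(C) = 28.9/12.01 = 2.406, n(H) = 3.64/1.008 = 3.611, n(O) = 28.9/16.00 = 1.806, n(S) = 38.56/32.07 = 1.202
Divide by the smallest (1.202 mol S): C 2.001, H 3.003, O 1.502, S 1.000
Scaling by 2: C 4.00, H 6.01, O 3.00, S 2.00 → C4H6O3S2
Empirical-formula mass = 166.23 g/mol
n = 327.6 / 166.23 = 1.97 ≈ 2
Molecular formula = (C4H6O3S2)×2 = C8H12O6S4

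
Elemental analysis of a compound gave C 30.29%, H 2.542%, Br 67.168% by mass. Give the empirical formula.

C3H3Br

Assume 100 g: 30.29 g C, 2.542 g H, 67.168 g Br.
Moles — C: 30.29 / 12.01 = 2.522 mol; H: 2.542 / 1.008 = 2.522 mol; Br: 67.168 / 79.90 = 0.8407 mol
Ratios (÷ 0.8407): C 3.000, H 3.000, Br 1.000
≈ 3:3:1 → C3H3Br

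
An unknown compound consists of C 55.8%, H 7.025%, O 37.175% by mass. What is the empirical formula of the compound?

C2H3O

Assume 100 g: 55.8 g C, 7.025 g H, 37.175 g O.
n(C) = 55.8/12.01 = 4.646, n(H) = 7.025/1.008 = 6.969, n(O) = 37.175/16.00 = 2.323
Ratios (÷ 2.323): C 2.000, H 3.000, O 1.000
→ C2H3O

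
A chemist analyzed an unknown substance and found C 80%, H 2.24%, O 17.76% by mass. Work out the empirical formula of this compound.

C6H2O

Assume 100 g: 80 g C, 2.24 g H, 17.76 g O.
Moles — C: 80 / 12.01 = 6.661 mol; H: 2.24 / 1.008 = 2.222 mol; O: 17.76 / 16.00 = 1.11 mol
Divide by the smallest (1.11 mol O): C 6.001, H 2.002, O 1.000
→ C6H2O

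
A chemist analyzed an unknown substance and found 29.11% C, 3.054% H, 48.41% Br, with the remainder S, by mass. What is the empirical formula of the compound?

C4H5BrS

Assume 100 g: 29.11 g C, 3.054 g H, 48.41 g Br, 19.426 g S.
C: 29.11 g ÷ 12.01 g/mol = 2.424 mol
H: 3.054 g ÷ 1.008 g/mol = 3.03 mol
Br: 48.41 g ÷ 79.90 g/mol = 0.6059 mol
S: 19.426 g ÷ 32.07 g/mol = 0.6057 mol
Smallest is S at 0.6057 mol; normalising gives C 4.001, H 5.002, Br 1.000, S 1.000
≈ 4:5:1:1 → C4H5BrS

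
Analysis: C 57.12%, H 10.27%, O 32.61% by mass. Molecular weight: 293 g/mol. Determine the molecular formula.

C14H30O6

Assume 100 g: 57.12 g C, 10.27 g H, 32.61 g O.
n(C) = 57.12/12.01 = 4.756, n(H) = 10.27/1.008 = 10.19, n(O) = 32.61/16.00 = 2.038
Ratios (÷ 2.038): C 2.334, H 4.999, O 1.000
Multiply by 3: C 7.00, H 15.00, O 3.00 → C7H15O3
Empirical-formula mass = 147.19 g/mol
n = 293 / 147.19 = 1.99 ≈ 2
Molecular formula = (C7H15O3)×2 = C14H30O6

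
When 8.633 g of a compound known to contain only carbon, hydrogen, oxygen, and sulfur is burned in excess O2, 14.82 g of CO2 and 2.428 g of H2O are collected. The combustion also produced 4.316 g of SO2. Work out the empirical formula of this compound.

mol C = 14.82 / 44.01 = 0.3367; mass C = 0.3367 × 12.01 = 4.044 g
mol H = 2 × (2.428 / 18.02) = 0.2695; mass H = 0.2695 × 1.008 = 0.2716 g
mol S = 4.316 / 64.07 = 0.06736; mass S = 2.160 g
mass O = 8.633 − (6.476) = 2.157 g → mol O = 0.1348
Ratios (÷ 0.06736): C 4.999, H 4.000, O 2.001, S 1.000
→ C5H4O2S

C5H4O2S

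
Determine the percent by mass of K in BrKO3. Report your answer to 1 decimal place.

Molar mass = 1(79.90) + 1(39.10) + 3(16.00) = 167.000 g/mol
Mass of K per mole = 1 × 39.10 = 39.100 g
% K = 39.100 / 167.000 × 100 = 23.4%

23.4%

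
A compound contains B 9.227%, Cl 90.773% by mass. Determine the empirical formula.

BCl3

Assume 100 g: 9.227 g B, 90.773 g Cl.
Moles — B: 9.227 / 10.81 = 0.8536 mol; Cl: 90.773 / 35.45 = 2.561 mol
Divide by the smallest (0.8536 mol B): B 1.000, Cl 3.000
≈ 1:3 → BCl3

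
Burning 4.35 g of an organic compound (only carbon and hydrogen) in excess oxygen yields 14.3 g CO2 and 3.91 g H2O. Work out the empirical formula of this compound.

mol C = 14.3 / 44.01 = 0.3249; mass C = 0.3249 × 12.01 = 3.902 g
mol H = 2 × (3.91 / 18.02) = 0.4340; mass H = 0.4340 × 1.008 = 0.4374 g
Smallest is C at 0.3249 mol; normalising gives C 1.000, H 1.336
Scaling by 3: C 3.00, H 4.01 → C3H4

C3H4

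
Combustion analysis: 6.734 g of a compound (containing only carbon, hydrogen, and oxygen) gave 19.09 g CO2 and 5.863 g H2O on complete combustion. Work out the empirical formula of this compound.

C8H12O

mol C = 19.09 / 44.01 = 0.4338; mass C = 0.4338 × 12.01 = 5.210 g
mol H = 2 × (5.863 / 18.02) = 0.6507; mass H = 0.6507 × 1.008 = 0.6559 g
mass O = 6.734 − (5.865) = 0.8686 g → mol O = 0.05428
Divide by the smallest (0.05428 mol O): C 7.991, H 11.987, O 1.000
→ C8H12O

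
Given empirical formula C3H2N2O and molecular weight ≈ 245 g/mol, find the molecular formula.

Empirical-formula mass = 82.07 g/mol
n = 245 / 82.07 = 2.99 ≈ 3
Molecular formula = (C3H2N2O)3 = C9H6N6O3

C9H6N6O3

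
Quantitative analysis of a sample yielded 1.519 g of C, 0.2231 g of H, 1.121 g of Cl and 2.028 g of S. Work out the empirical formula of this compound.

C4H7ClS2

Moles — C: 1.519 / 12.01 = 0.1265 mol; H: 0.2231 / 1.008 = 0.2213 mol; Cl: 1.121 / 35.45 = 0.03162 mol; S: 2.028 / 32.07 = 0.06324 mol
Divide by the smallest (0.03162 mol Cl): C 4.000, H 6.999, Cl 1.000, S 2.000
→ C4H7ClS2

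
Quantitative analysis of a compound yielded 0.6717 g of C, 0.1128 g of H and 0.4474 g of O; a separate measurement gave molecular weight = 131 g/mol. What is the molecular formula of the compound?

C6H12O3

Moles — C: 0.6717 / 12.01 = 0.05593 mol; H: 0.1128 / 1.008 = 0.1119 mol; O: 0.4474 / 16.00 = 0.02796 mol
Ratios (÷ 0.02796): C 2.000, H 4.002, O 1.000
Ratio ≈ 2:4:1, so the empirical formula is C2H4O
Empirical-formula mass = 44.05 g/mol
n = 131 / 44.05 = 2.97 ≈ 3
Molecular formula = (C2H4O)×3 = C6H12O3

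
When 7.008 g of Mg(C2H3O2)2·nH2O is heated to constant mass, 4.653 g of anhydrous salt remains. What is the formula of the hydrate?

Mass of water lost = 7.008 − 4.653 = 2.355 g → 2.355 / 18.02 = 0.1307 mol H2O
Molar mass of Mg(C2H3O2)2 = 142.40 g/mol → mol Mg(C2H3O2)2 = 4.653 / 142.40 = 0.03268
n = 0.1307 / 0.03268 = 4.00 ≈ 4 → Mg(C2H3O2)2·4H2O

Mg(C2H3O2)2·4H2O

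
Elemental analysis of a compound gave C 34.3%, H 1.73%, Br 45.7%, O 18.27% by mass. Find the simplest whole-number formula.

Assume 100 g: 34.3 g C, 1.73 g H, 45.7 g Br, 18.27 g O.
C: 34.3 g ÷ 12.01 g/mol = 2.856 mol
H: 1.73 g ÷ 1.008 g/mol = 1.716 mol
Br: 45.7 g ÷ 79.90 g/mol = 0.572 mol
O: 18.27 g ÷ 16.00 g/mol = 1.142 mol
Divide by the smallest (0.572 mol Br): C 4.993, H 3.001, Br 1.000, O 1.996
→ C5H3BrO2

C5H3BrO2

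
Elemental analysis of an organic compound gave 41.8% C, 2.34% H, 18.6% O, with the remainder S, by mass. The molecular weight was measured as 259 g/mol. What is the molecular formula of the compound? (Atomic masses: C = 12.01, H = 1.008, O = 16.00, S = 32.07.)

Assume 100 g: 41.8 g C, 2.34 g H, 18.6 g O, 37.26 g S.
C: 41.8 g ÷ 12.01 g/mol = 3.48 mol
H: 2.34 g ÷ 1.008 g/mol = 2.321 mol
O: 18.6 g ÷ 16.00 g/mol = 1.163 mol
S: 37.26 g ÷ 32.07 g/mol = 1.162 mol
Ratios (÷ 1.162): C 2.996, H 1.998, O 1.001, S 1.000
→ C3H2OS
Empirical-formula mass = 86.12 g/mol
n = 259 / 86.12 = 3.01 ≈ 3
Molecular formula = (C3H2OS)×3 = C9H6O3S3

C9H6O3S3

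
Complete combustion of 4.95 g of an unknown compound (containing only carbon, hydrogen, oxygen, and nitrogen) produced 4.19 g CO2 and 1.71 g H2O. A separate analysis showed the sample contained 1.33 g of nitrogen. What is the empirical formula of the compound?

C2H4N2O3

mol C = 4.19 / 44.01 = 0.09521; mass C = 0.09521 × 12.01 = 1.143 g
mol H = 2 × (1.71 / 18.02) = 0.1898; mass H = 0.1898 × 1.008 = 0.1913 g
mol N = 1.33 / 14.01 = 0.09493
mass O = 4.95 − (2.665) = 2.285 g → mol O = 0.1428
Ratios (÷ 0.09493): C 1.003, H 1.999, N 1.000, O 1.505
Scaling by 2: C 2.01, H 4.00, N 2.00, O 3.01 → C2H4N2O3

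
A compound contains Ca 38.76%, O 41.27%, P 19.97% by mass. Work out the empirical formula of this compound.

Assume 100 g: 38.76 g Ca, 41.27 g O, 19.97 g P.
Ca: 38.76 g ÷ 40.08 g/mol = 0.9671 mol
O: 41.27 g ÷ 16.00 g/mol = 2.579 mol
P: 19.97 g ÷ 30.97 g/mol = 0.6448 mol
Divide by the smallest (0.6448 mol P): Ca 1.500, O 4.000, P 1.000
Multiply by 2: Ca 3.00, O 8.00, P 2.00 → Ca3O8P2

Ca3O8P2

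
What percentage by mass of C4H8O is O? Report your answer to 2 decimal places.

22.19%

Molar mass = 4(12.01) + 8(1.008) + 1(16.00) = 72.104 g/mol
Mass of O per mole = 1 × 16.00 = 16.000 g
% O = 16.000 / 72.104 × 100 = 22.19%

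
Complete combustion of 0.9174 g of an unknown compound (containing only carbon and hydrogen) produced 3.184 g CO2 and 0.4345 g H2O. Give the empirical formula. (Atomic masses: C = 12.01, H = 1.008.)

C3H2

mol C = 3.184 / 44.01 = 0.07235; mass C = 0.07235 × 12.01 = 0.8689 g
mol H = 2 × (0.4345 / 18.02) = 0.04822; mass H = 0.04822 × 1.008 = 0.04861 g
Ratios (÷ 0.04822): C 1.500, H 1.000
Multiply by 2: C 3.00, H 2.00 → C3H2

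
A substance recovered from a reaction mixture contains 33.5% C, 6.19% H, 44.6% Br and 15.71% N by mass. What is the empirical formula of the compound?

C5H11BrN2

Assume 100 g: 33.5 g C, 6.19 g H, 44.6 g Br, 15.71 g N.
C: 33.5 g ÷ 12.01 g/mol = 2.789 mol
H: 6.19 g ÷ 1.008 g/mol = 6.141 mol
Br: 44.6 g ÷ 79.90 g/mol = 0.5582 mol
N: 15.71 g ÷ 14.01 g/mol = 1.121 mol
Ratios (÷ 0.5582): C 4.997, H 11.001, Br 1.000, N 2.009
→ C5H11BrN2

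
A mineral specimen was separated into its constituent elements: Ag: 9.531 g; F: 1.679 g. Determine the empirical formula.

Ag: 9.531 g ÷ 107.87 g/mol = 0.08836 mol
F: 1.679 g ÷ 19.00 g/mol = 0.08837 mol
Divide by the smallest (0.08836 mol Ag): Ag 1.000, F 1.000
≈ 1:1 → AgF

AgF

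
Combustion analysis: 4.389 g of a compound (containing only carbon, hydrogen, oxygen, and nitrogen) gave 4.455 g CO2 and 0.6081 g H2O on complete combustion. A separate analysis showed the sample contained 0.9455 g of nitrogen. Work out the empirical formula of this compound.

mol C = 4.455 / 44.01 = 0.1012; mass C = 0.1012 × 12.01 = 1.216 g
mol H = 2 × (0.6081 / 18.02) = 0.06749; mass H = 0.06749 × 1.008 = 0.06803 g
mol N = 0.9455 / 14.01 = 0.06749
mass O = 4.389 − (2.229) = 2.160 g → mol O = 0.1350
Divide by the smallest (0.06749 mol N): C 1.500, H 1.000, N 1.000, O 2.000
Scaling by 2: C 3.00, H 2.00, N 2.00, O 4.00 → C3H2N2O4

C3H2N2O4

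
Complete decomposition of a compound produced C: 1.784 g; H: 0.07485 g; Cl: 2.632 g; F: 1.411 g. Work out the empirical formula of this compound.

C: 1.784 g ÷ 12.01 g/mol = 0.1485 mol
H: 0.07485 g ÷ 1.008 g/mol = 0.07426 mol
Cl: 2.632 g ÷ 35.45 g/mol = 0.07425 mol
F: 1.411 g ÷ 19.00 g/mol = 0.07426 mol
Smallest is Cl at 0.07425 mol; normalising gives C 2.001, H 1.000, Cl 1.000, F 1.000
Ratio ≈ 2:1:1:1, so the empirical formula is C2HClF

C2HClF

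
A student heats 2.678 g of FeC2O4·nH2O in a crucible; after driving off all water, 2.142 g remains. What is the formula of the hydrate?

Mass of water lost = 2.678 − 2.142 = 0.536 g → 0.536 / 18.02 = 0.02974 mol H2O
Molar mass of FeC2O4 = 143.87 g/mol → mol FeC2O4 = 2.142 / 143.87 = 0.01489
n = 0.02974 / 0.01489 = 2.00 ≈ 2 → FeC2O4·2H2O

FeC2O4·2H2O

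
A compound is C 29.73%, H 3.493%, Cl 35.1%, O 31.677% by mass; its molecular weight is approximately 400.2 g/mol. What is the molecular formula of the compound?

Assume 100 g: 29.73 g C, 3.493 g H, 35.1 g Cl, 31.677 g O.
n(C) = 29.73/12.01 = 2.475, n(H) = 3.493/1.008 = 3.465, n(Cl) = 35.1/35.45 = 0.9901, n(O) = 31.677/16.00 = 1.98
Smallest is Cl at 0.9901 mol; normalising gives C 2.500, H 3.500, Cl 1.000, O 2.000
×2: C 5.00, H 7.00, Cl 2.00, O 4.00 → C5H7Cl2O4
Empirical-formula mass = 202.01 g/mol
n = 400.2 / 202.01 = 1.98 ≈ 2
Molecular formula = (C5H7Cl2O4)×2 = C10H14Cl4O8

C10H14Cl4O8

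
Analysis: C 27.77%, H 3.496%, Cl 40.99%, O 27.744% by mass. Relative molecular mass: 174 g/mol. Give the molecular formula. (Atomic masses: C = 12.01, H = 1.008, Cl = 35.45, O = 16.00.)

Assume 100 g: 27.77 g C, 3.496 g H, 40.99 g Cl, 27.744 g O.
C: 27.77 g ÷ 12.01 g/mol = 2.312 mol
H: 3.496 g ÷ 1.008 g/mol = 3.468 mol
Cl: 40.99 g ÷ 35.45 g/mol = 1.156 mol
O: 27.744 g ÷ 16.00 g/mol = 1.734 mol
Ratios (÷ 1.156): C 2.000, H 3.000, Cl 1.000, O 1.500
×2: C 4.00, H 6.00, Cl 2.00, O 3.00 → C4H6Cl2O3
Empirical-formula mass = 172.99 g/mol
n = 174 / 172.99 = 1.01 ≈ 1
Molecular formula = empirical formula = C4H6Cl2O3

C4H6Cl2O3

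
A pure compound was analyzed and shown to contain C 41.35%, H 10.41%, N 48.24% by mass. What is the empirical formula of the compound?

CH3N

Assume 100 g: 41.35 g C, 10.41 g H, 48.24 g N.
Moles — C: 41.35 / 12.01 = 3.443 mol; H: 10.41 / 1.008 = 10.33 mol; N: 48.24 / 14.01 = 3.443 mol
Ratios (÷ 3.443): C 1.000, H 3.000, N 1.000
→ CH3N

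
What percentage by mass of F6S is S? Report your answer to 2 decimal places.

Molar mass = 6(19.00) + 1(32.07) = 146.070 g/mol
Mass of S per mole = 1 × 32.07 = 32.070 g
% S = 32.070 / 146.070 × 100 = 21.96%

21.96%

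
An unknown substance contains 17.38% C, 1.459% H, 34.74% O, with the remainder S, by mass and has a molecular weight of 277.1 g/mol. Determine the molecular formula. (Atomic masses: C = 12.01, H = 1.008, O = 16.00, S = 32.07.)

C4H4O6S4

Assume 100 g: 17.38 g C, 1.459 g H, 34.74 g O, 46.421 g S.
C: 17.38 g ÷ 12.01 g/mol = 1.447 mol
H: 1.459 g ÷ 1.008 g/mol = 1.447 mol
O: 34.74 g ÷ 16.00 g/mol = 2.171 mol
S: 46.421 g ÷ 32.07 g/mol = 1.447 mol
Divide by the smallest (1.447 mol C): C 1.000, H 1.000, O 1.500, S 1.000
Scaling by 2: C 2.00, H 2.00, O 3.00, S 2.00 → C2H2O3S2
Empirical-formula mass = 138.18 g/mol
n = 277.1 / 138.18 = 2.01 ≈ 2
Molecular formula = (C2H2O3S2)×2 = C4H4O6S4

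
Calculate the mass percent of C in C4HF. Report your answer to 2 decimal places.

Molar mass = 4(12.01) + 1(1.008) + 1(19.00) = 68.048 g/mol
Mass of C per mole = 4 × 12.01 = 48.040 g
% C = 48.040 / 68.048 × 100 = 70.60%

70.60%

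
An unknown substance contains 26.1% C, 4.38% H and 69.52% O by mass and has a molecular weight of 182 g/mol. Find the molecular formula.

C4H8O8

Assume 100 g: 26.1 g C, 4.38 g H, 69.52 g O.
C: 26.1 g ÷ 12.01 g/mol = 2.173 mol
H: 4.38 g ÷ 1.008 g/mol = 4.345 mol
O: 69.52 g ÷ 16.00 g/mol = 4.345 mol
Smallest is C at 2.173 mol; normalising gives C 1.000, H 1.999, O 1.999
≈ 1:2:2 → CH2O2
Empirical-formula mass = 46.03 g/mol
n = 182 / 46.03 = 3.95 ≈ 4
Molecular formula = (CH2O2)×4 = C4H8O8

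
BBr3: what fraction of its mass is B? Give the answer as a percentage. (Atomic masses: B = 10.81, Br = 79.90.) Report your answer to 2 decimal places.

Molar mass = 1(10.81) + 3(79.90) = 250.510 g/mol
Mass of B per mole = 1 × 10.81 = 10.810 g
% B = 10.810 / 250.510 × 100 = 4.32%

4.32%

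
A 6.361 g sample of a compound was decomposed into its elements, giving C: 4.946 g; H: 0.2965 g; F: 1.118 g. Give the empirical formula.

C7H5F

n(C) = 4.946/12.01 = 0.4118, n(H) = 0.2965/1.008 = 0.2941, n(F) = 1.118/19.00 = 0.05884
Ratios (÷ 0.05884): C 6.999, H 4.999, F 1.000
≈ 7:5:1 → C7H5F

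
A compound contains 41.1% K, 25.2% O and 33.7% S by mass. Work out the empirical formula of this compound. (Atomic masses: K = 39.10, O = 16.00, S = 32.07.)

K2O3S2

Assume 100 g: 41.1 g K, 25.2 g O, 33.7 g S.
K: 41.1 g ÷ 39.10 g/mol = 1.051 mol
O: 25.2 g ÷ 16.00 g/mol = 1.575 mol
S: 33.7 g ÷ 32.07 g/mol = 1.051 mol
Ratios (÷ 1.051): K 1.000, O 1.499, S 1.000
×2: K 2.00, O 3.00, S 2.00 → K2O3S2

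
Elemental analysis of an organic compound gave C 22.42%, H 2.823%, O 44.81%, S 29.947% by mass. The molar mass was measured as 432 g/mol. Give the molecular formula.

Assume 100 g: 22.42 g C, 2.823 g H, 44.81 g O, 29.947 g S.
C: 22.42 g ÷ 12.01 g/mol = 1.867 mol
H: 2.823 g ÷ 1.008 g/mol = 2.801 mol
O: 44.81 g ÷ 16.00 g/mol = 2.801 mol
S: 29.947 g ÷ 32.07 g/mol = 0.9338 mol
Smallest is S at 0.9338 mol; normalising gives C 1.999, H 2.999, O 2.999, S 1.000
Ratio ≈ 2:3:3:1, so the empirical formula is C2H3O3S
Empirical-formula mass = 107.11 g/mol
n = 432 / 107.11 = 4.03 ≈ 4
Molecular formula = (C2H3O3S)×4 = C8H12O12S4

C8H12O12S4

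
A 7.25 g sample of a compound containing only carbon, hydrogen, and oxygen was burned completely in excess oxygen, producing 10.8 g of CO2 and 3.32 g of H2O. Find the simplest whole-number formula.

mol C = 10.8 / 44.01 = 0.2454; mass C = 0.2454 × 12.01 = 2.947 g
mol H = 2 × (3.32 / 18.02) = 0.3685; mass H = 0.3685 × 1.008 = 0.3714 g
mass O = 7.25 − (3.319) = 3.931 g → mol O = 0.2457
Ratios (÷ 0.2454): C 1.000, H 1.502, O 1.001
Scaling by 2: C 2.00, H 3.00, O 2.00 → C2H3O2

C2H3O2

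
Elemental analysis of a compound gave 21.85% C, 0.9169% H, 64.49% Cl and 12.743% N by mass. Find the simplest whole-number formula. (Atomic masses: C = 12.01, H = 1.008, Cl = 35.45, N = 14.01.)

Assume 100 g: 21.85 g C, 0.9169 g H, 64.49 g Cl, 12.743 g N.
C: 21.85 g ÷ 12.01 g/mol = 1.819 mol
H: 0.9169 g ÷ 1.008 g/mol = 0.9096 mol
Cl: 64.49 g ÷ 35.45 g/mol = 1.819 mol
N: 12.743 g ÷ 14.01 g/mol = 0.9096 mol
Smallest is N at 0.9096 mol; normalising gives C 2.000, H 1.000, Cl 2.000, N 1.000
→ C2HCl2N

C2HCl2N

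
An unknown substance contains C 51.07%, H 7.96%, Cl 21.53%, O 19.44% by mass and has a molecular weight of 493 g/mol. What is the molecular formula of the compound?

C21H39Cl3O6

Assume 100 g: 51.07 g C, 7.96 g H, 21.53 g Cl, 19.44 g O.
n(C) = 51.07/12.01 = 4.252, n(H) = 7.96/1.008 = 7.897, n(Cl) = 21.53/35.45 = 0.6073, n(O) = 19.44/16.00 = 1.215
Divide by the smallest (0.6073 mol Cl): C 7.002, H 13.002, Cl 1.000, O 2.001
≈ 7:13:1:2 → C7H13ClO2
Empirical-formula mass = 164.62 g/mol
n = 493 / 164.62 = 2.99 ≈ 3
Molecular formula = (C7H13ClO2)×3 = C21H39Cl3O6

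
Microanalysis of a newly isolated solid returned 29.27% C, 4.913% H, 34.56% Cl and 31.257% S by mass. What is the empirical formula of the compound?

C5H10Cl2S2

Assume 100 g: 29.27 g C, 4.913 g H, 34.56 g Cl, 31.257 g S.
n(C) = 29.27/12.01 = 2.437, n(H) = 4.913/1.008 = 4.874, n(Cl) = 34.56/35.45 = 0.9749, n(S) = 31.257/32.07 = 0.9746
Ratios (÷ 0.9746): C 2.501, H 5.001, Cl 1.000, S 1.000
Scaling by 2: C 5.00, H 10.00, Cl 2.00, S 2.00 → C5H10Cl2S2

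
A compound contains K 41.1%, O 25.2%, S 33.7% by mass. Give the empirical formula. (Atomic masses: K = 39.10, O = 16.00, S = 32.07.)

Assume 100 g: 41.1 g K, 25.2 g O, 33.7 g S.
n(K) = 41.1/39.10 = 1.051, n(O) = 25.2/16.00 = 1.575, n(S) = 33.7/32.07 = 1.051
Divide by the smallest (1.051 mol S): K 1.000, O 1.499, S 1.000
Multiply by 2: K 2.00, O 3.00, S 2.00 → K2O3S2

K2O3S2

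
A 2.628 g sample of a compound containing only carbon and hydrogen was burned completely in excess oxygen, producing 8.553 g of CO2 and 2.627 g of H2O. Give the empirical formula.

C2H3

mol C = 8.553 / 44.01 = 0.1943; mass C = 0.1943 × 12.01 = 2.334 g
mol H = 2 × (2.627 / 18.02) = 0.2916; mass H = 0.2916 × 1.008 = 0.2939 g
Ratios (÷ 0.1943): C 1.000, H 1.500
Multiply by 2: C 2.00, H 3.00 → C2H3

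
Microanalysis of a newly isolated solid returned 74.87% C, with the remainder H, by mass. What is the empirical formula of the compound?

CH4

Assume 100 g: 74.87 g C, 25.13 g H.
C: 74.87 g ÷ 12.01 g/mol = 6.234 mol
H: 25.13 g ÷ 1.008 g/mol = 24.93 mol
Divide by the smallest (6.234 mol C): C 1.000, H 3.999
→ CH4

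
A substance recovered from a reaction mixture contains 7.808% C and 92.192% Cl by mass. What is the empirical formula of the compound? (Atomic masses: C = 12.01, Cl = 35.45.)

CCl4

Assume 100 g: 7.808 g C, 92.192 g Cl.
C: 7.808 g ÷ 12.01 g/mol = 0.6501 mol
Cl: 92.192 g ÷ 35.45 g/mol = 2.601 mol
Divide by the smallest (0.6501 mol C): C 1.000, Cl 4.000
≈ 1:4 → CCl4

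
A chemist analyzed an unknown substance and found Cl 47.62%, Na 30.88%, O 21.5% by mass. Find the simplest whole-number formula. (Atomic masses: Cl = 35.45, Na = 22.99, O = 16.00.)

Assume 100 g: 47.62 g Cl, 30.88 g Na, 21.5 g O.
Cl: 47.62 g ÷ 35.45 g/mol = 1.343 mol
Na: 30.88 g ÷ 22.99 g/mol = 1.343 mol
O: 21.5 g ÷ 16.00 g/mol = 1.344 mol
Ratios (÷ 1.343): Cl 1.000, Na 1.000, O 1.000
Ratio ≈ 1:1:1, so the empirical formula is ClNaO

ClNaO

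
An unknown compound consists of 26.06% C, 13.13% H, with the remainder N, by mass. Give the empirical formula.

CH6N2

Assume 100 g: 26.06 g C, 13.13 g H, 60.81 g N.
n(C) = 26.06/12.01 = 2.17, n(H) = 13.13/1.008 = 13.03, n(N) = 60.81/14.01 = 4.34
Smallest is C at 2.17 mol; normalising gives C 1.000, H 6.003, N 2.000
≈ 1:6:2 → CH6N2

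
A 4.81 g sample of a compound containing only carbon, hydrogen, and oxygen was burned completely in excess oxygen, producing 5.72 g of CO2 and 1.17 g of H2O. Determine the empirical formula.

C2H2O3

mol C = 5.72 / 44.01 = 0.1300; mass C = 0.1300 × 12.01 = 1.561 g
mol H = 2 × (1.17 / 18.02) = 0.1299; mass H = 0.1299 × 1.008 = 0.1309 g
mass O = 4.81 − (1.692) = 3.118 g → mol O = 0.1949
Smallest is H at 0.1299 mol; normalising gives C 1.001, H 1.000, O 1.501
Scaling by 2: C 2.00, H 2.00, O 3.00 → C2H2O3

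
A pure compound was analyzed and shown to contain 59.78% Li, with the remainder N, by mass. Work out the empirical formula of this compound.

Assume 100 g: 59.78 g Li, 40.22 g N.
Moles — Li: 59.78 / 6.94 = 8.614 mol; N: 40.22 / 14.01 = 2.871 mol
Ratios (÷ 2.871): Li 3.000, N 1.000
≈ 3:1 → Li3N

Li3N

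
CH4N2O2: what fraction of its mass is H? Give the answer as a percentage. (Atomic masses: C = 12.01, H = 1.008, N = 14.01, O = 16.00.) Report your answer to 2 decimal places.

5.30%

Molar mass = 1(12.01) + 4(1.008) + 2(14.01) + 2(16.00) = 76.062 g/mol
Mass of H per mole = 4 × 1.008 = 4.032 g
% H = 4.032 / 76.062 × 100 = 5.30%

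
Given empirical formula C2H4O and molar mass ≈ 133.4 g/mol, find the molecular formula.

C6H12O3

Empirical-formula mass = 44.05 g/mol
n = 133.4 / 44.05 = 3.03 ≈ 3
Molecular formula = (C2H4O)3 = C6H12O3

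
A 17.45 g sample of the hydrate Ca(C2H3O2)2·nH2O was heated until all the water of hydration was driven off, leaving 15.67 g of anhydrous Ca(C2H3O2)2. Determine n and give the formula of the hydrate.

Ca(C2H3O2)2·H2O

Mass of water lost = 17.45 − 15.67 = 1.78 g → 1.78 / 18.02 = 0.09878 mol H2O
Molar mass of Ca(C2H3O2)2 = 158.17 g/mol → mol Ca(C2H3O2)2 = 15.67 / 158.17 = 0.09907
n = 0.09878 / 0.09907 = 1.00 ≈ 1 → Ca(C2H3O2)2·H2O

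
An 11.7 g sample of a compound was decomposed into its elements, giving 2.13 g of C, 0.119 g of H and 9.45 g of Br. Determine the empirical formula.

C3H2Br2

n(C) = 2.13/12.01 = 0.1774, n(H) = 0.119/1.008 = 0.1181, n(Br) = 9.45/79.90 = 0.1183
Divide by the smallest (0.1181 mol H): C 1.502, H 1.000, Br 1.002
Scaling by 2: C 3.00, H 2.00, Br 2.00 → C3H2Br2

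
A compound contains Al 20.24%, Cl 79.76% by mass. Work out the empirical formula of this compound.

AlCl3

Assume 100 g: 20.24 g Al, 79.76 g Cl.
n(Al) = 20.24/26.98 = 0.7502, n(Cl) = 79.76/35.45 = 2.25
Divide by the smallest (0.7502 mol Al): Al 1.000, Cl 2.999
Ratio ≈ 1:3, so the empirical formula is AlCl3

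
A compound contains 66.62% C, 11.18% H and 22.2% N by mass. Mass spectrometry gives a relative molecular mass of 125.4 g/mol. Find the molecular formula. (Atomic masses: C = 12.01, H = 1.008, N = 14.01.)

C7H14N2

Assume 100 g: 66.62 g C, 11.18 g H, 22.2 g N.
C: 66.62 g ÷ 12.01 g/mol = 5.547 mol
H: 11.18 g ÷ 1.008 g/mol = 11.09 mol
N: 22.2 g ÷ 14.01 g/mol = 1.585 mol
Ratios (÷ 1.585): C 3.501, H 6.999, N 1.000
Multiply by 2: C 7.00, H 14.00, N 2.00 → C7H14N2
Empirical-formula mass = 126.20 g/mol
n = 125.4 / 126.20 = 0.99 ≈ 1
Molecular formula = empirical formula = C7H14N2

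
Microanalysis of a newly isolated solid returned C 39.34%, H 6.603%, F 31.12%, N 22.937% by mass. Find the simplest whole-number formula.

C2H4FN

Assume 100 g: 39.34 g C, 6.603 g H, 31.12 g F, 22.937 g N.
n(C) = 39.34/12.01 = 3.276, n(H) = 6.603/1.008 = 6.551, n(F) = 31.12/19.00 = 1.638, n(N) = 22.937/14.01 = 1.637
Smallest is N at 1.637 mol; normalising gives C 2.001, H 4.001, F 1.000, N 1.000
Ratio ≈ 2:4:1:1, so the empirical formula is C2H4FN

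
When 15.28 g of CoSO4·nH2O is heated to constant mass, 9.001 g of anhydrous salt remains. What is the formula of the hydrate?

Mass of water lost = 15.28 − 9.001 = 6.279 g → 6.279 / 18.02 = 0.3484 mol H2O
Molar mass of CoSO4 = 155.00 g/mol → mol CoSO4 = 9.001 / 155.00 = 0.05807
n = 0.3484 / 0.05807 = 6.00 ≈ 6 → CoSO4·6H2O

CoSO4·6H2O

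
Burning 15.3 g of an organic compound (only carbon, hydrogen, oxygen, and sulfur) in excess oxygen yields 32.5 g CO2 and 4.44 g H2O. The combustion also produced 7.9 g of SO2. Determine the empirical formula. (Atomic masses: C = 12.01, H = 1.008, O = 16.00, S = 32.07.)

mol C = 32.5 / 44.01 = 0.7385; mass C = 0.7385 × 12.01 = 8.869 g
mol H = 2 × (4.44 / 18.02) = 0.4928; mass H = 0.4928 × 1.008 = 0.4967 g
mol S = 7.9 / 64.07 = 0.1233; mass S = 3.954 g
mass O = 15.3 − (13.32) = 1.980 g → mol O = 0.1237
Smallest is S at 0.1233 mol; normalising gives C 5.989, H 3.997, O 1.004, S 1.000
≈ 6:4:1:1 → C6H4OS

C6H4OS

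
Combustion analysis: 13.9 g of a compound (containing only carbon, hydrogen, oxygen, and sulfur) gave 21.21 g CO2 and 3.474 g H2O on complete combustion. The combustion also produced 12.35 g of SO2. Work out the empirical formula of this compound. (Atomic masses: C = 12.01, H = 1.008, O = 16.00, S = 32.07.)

mol C = 21.21 / 44.01 = 0.4819; mass C = 0.4819 × 12.01 = 5.788 g
mol H = 2 × (3.474 / 18.02) = 0.3856; mass H = 0.3856 × 1.008 = 0.3887 g
mol S = 12.35 / 64.07 = 0.1928; mass S = 6.182 g
mass O = 13.9 − (12.36) = 1.542 g → mol O = 0.09635
Smallest is O at 0.09635 mol; normalising gives C 5.002, H 4.002, O 1.000, S 2.001
→ C5H4OS2

C5H4OS2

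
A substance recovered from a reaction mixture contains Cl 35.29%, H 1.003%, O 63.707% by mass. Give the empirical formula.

Assume 100 g: 35.29 g Cl, 1.003 g H, 63.707 g O.
n(Cl) = 35.29/35.45 = 0.9955, n(H) = 1.003/1.008 = 0.995, n(O) = 63.707/16.00 = 3.982
Ratios (÷ 0.995): Cl 1.000, H 1.000, O 4.002
→ ClHO4

ClHO4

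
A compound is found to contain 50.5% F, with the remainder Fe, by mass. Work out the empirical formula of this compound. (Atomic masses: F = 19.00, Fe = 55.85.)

Assume 100 g: 50.5 g F, 49.5 g Fe.
Moles — F: 50.5 / 19.00 = 2.658 mol; Fe: 49.5 / 55.85 = 0.8863 mol
Smallest is Fe at 0.8863 mol; normalising gives F 2.999, Fe 1.000
Ratio ≈ 3:1, so the empirical formula is F3Fe

F3Fe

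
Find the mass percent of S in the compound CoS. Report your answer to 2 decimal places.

Molar mass = 1(58.93) + 1(32.07) = 91.000 g/mol
Mass of S per mole = 1 × 32.07 = 32.070 g
% S = 32.070 / 91.000 × 100 = 35.24%

35.24%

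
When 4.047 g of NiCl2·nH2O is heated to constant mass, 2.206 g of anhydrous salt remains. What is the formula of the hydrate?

Mass of water lost = 4.047 − 2.206 = 1.841 g → 1.841 / 18.02 = 0.1022 mol H2O
Molar mass of NiCl2 = 129.59 g/mol → mol NiCl2 = 2.206 / 129.59 = 0.01702
n = 0.1022 / 0.01702 = 6.00 ≈ 6 → NiCl2·6H2O

NiCl2·6H2O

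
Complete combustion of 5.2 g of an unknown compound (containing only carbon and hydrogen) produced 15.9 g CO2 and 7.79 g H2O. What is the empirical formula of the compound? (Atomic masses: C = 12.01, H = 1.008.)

mol C = 15.9 / 44.01 = 0.3613; mass C = 0.3613 × 12.01 = 4.339 g
mol H = 2 × (7.79 / 18.02) = 0.8646; mass H = 0.8646 × 1.008 = 0.8715 g
Ratios (÷ 0.3613): C 1.000, H 2.393
Multiply by 5: C 5.00, H 11.97 → C5H12

C5H12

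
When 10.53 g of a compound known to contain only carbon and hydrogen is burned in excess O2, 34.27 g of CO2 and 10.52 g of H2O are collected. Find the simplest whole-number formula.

mol C = 34.27 / 44.01 = 0.7787; mass C = 0.7787 × 12.01 = 9.352 g
mol H = 2 × (10.52 / 18.02) = 1.168; mass H = 1.168 × 1.008 = 1.177 g
Divide by the smallest (0.7787 mol C): C 1.000, H 1.499
Scaling by 2: C 2.00, H 3.00 → C2H3

C2H3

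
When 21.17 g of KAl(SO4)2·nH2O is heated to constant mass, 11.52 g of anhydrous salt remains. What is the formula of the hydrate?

KAl(SO4)2·12H2O

Mass of water lost = 21.17 − 11.52 = 9.65 g → 9.65 / 18.02 = 0.5355 mol H2O
Molar mass of KAl(SO4)2 = 258.22 g/mol → mol KAl(SO4)2 = 11.52 / 258.22 = 0.04461
n = 0.5355 / 0.04461 = 12.00 ≈ 12 → KAl(SO4)2·12H2O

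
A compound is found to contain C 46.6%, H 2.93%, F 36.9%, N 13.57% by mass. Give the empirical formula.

Assume 100 g: 46.6 g C, 2.93 g H, 36.9 g F, 13.57 g N.
n(C) = 46.6/12.01 = 3.88, n(H) = 2.93/1.008 = 2.907, n(F) = 36.9/19.00 = 1.942, n(N) = 13.57/14.01 = 0.9686
Smallest is N at 0.9686 mol; normalising gives C 4.006, H 3.001, F 2.005, N 1.000
Ratio ≈ 4:3:2:1, so the empirical formula is C4H3F2N

C4H3F2N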